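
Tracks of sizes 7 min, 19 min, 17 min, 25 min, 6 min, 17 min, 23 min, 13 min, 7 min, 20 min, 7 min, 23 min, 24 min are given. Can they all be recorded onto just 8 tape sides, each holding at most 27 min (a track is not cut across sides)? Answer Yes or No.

No

Total = 208 min; ⌈208/27⌉ = 8.
The bound of 8 does not rule out 8, but exhaustive search shows no assignment into 8 tape sides of capacity 27 min exists — the minimum is 9.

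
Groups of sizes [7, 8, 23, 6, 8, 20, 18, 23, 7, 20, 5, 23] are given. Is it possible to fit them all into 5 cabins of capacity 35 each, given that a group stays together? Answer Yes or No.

No

Total = 168; ⌈168/35⌉ = 5.
6 groups each exceed half the capacity and cannot share a cabin, forcing at least 6 cabins.
At least 6 cabins are required, but only 5 are allowed.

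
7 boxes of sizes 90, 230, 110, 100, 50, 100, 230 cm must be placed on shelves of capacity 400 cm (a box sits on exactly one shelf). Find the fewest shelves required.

3

Total = 230 + 230 + 110 + 100 + 100 + 90 + 50 = 910 cm.
Lower bound: ⌈910/400⌉ = 3 shelves.
A packing using 3 shelves:
  shelf 1: 230 + 110 + 50 = 390
  shelf 2: 230 + 100 = 330
  shelf 3: 100 + 90 = 190
This matches the lower bound, so 3 is optimal.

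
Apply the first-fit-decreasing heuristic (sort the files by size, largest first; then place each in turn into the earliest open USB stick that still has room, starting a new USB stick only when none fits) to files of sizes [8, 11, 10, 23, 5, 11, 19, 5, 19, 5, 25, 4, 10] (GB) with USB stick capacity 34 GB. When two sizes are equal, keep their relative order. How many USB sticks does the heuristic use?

5

Sorted descending: 25, 23, 19, 19, 11, 11, 10, 10, 8, 5, 5, 5, 4.
  25 → USB stick 1 (new)  [load 25/34]
  23 → USB stick 2 (new)  [load 23/34]
  19 → USB stick 3 (new)  [load 19/34]
  19 → USB stick 4 (new)  [load 19/34]
  11 → USB stick 2  [load 34/34]
  11 → USB stick 3  [load 30/34]
  10 → USB stick 4  [load 29/34]
  10 → USB stick 5 (new)  [load 10/34]
  8 → USB stick 1  [load 33/34]
  5 → USB stick 4  [load 34/34]
  5 → USB stick 5  [load 15/34]
  5 → USB stick 5  [load 20/34]
  4 → USB stick 3  [load 34/34]
5 USB sticks opened.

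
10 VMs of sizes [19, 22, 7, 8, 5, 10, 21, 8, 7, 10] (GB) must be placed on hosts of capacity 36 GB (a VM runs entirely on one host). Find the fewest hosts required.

4

Total = 22 + 21 + 19 + 10 + 10 + 8 + 8 + 7 + 7 + 5 = 117 GB.
Lower bound: ⌈117/36⌉ = 4 hosts.
A packing using 4 hosts:
  host 1: 22 + 10 = 32
  host 2: 21 + 10 + 5 = 36
  host 3: 19 + 8 + 8 = 35
  host 4: 7 + 7 = 14
This matches the lower bound, so 4 is optimal.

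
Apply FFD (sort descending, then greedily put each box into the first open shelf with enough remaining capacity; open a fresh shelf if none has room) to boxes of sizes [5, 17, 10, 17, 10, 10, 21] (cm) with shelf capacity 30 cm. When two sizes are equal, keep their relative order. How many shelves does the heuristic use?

Sorted descending: 21, 17, 17, 10, 10, 10, 5.
  21 → shelf 1 (new)  [load 21/30]
  17 → shelf 2 (new)  [load 17/30]
  17 → shelf 3 (new)  [load 17/30]
  10 → shelf 2  [load 27/30]
  10 → shelf 3  [load 27/30]
  10 → shelf 4 (new)  [load 10/30]
  5 → shelf 1  [load 26/30]
4 shelves opened.

4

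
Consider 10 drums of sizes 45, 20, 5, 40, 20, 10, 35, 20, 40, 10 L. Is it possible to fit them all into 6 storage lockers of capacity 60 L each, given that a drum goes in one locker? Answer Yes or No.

Yes

A valid assignment using 5 storage lockers:
  locker 1: 45 + 10 + 5 = 60
  locker 2: 40 + 20 = 60
  locker 3: 40 + 20 = 60
  locker 4: 35 + 20 = 55
  locker 5: 10 = 10
That uses only 5 ≤ 6, so 6 storage lockers are enough.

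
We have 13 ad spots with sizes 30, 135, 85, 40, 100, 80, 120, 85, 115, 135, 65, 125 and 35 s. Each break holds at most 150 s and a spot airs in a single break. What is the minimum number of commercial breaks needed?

9

Total = 135 + 135 + 125 + 120 + 115 + 100 + 85 + 85 + 80 + 65 + 40 + 35 + 30 = 1150 s.
Lower bound: ⌈1150/150⌉ = 8 commercial breaks.
Also, 9 ad spots each exceed 75 s, and no two of those can share a break, so at least 9 commercial breaks are needed.
A packing using 9 commercial breaks:
  break 1: 135 = 135
  break 2: 135 = 135
  break 3: 125 = 125
  break 4: 120 + 30 = 150
  break 5: 115 + 35 = 150
  break 6: 100 + 40 = 140
  break 7: 85 + 65 = 150
  break 8: 85 = 85
  break 9: 80 = 80
This matches the lower bound, so 9 is optimal.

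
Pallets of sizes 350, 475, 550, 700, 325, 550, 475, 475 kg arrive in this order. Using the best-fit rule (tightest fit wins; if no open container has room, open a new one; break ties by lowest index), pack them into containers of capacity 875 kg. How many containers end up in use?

6

  350 → container 1 (new)  [load 350/875]
  475 → container 1  [load 825/875]
  550 → container 2 (new)  [load 550/875]
  700 → container 3 (new)  [load 700/875]
  325 → container 2  [load 875/875]
  550 → container 4 (new)  [load 550/875]
  475 → container 5 (new)  [load 475/875]
  475 → container 6 (new)  [load 475/875]
6 containers opened.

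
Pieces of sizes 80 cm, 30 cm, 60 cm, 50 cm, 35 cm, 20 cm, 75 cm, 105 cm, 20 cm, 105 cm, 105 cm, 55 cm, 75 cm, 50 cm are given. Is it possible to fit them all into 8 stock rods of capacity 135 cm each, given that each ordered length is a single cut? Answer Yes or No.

A valid assignment using 7 stock rods:
  stock rod 1: 105 + 30 = 135
  stock rod 2: 105 + 20 = 125
  stock rod 3: 105 + 20 = 125
  stock rod 4: 80 + 55 = 135
  stock rod 5: 75 + 60 = 135
  stock rod 6: 75 + 50 = 125
  stock rod 7: 50 + 35 = 85
That uses only 7 ≤ 8, so 8 stock rods are enough.

Yes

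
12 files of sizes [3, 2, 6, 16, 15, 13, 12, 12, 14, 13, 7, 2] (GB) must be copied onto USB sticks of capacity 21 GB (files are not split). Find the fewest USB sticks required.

Total = 16 + 15 + 14 + 13 + 13 + 12 + 12 + 7 + 6 + 3 + 2 + 2 = 115 GB.
Lower bound: ⌈115/21⌉ = 6 USB sticks.
Also, 7 files each exceed 21/2 GB, and no two of those can share a USB stick, so at least 7 USB sticks are needed.
A packing using 7 USB sticks:
  USB stick 1: 16 + 3 + 2 = 21
  USB stick 2: 15 + 6 = 21
  USB stick 3: 14 + 7 = 21
  USB stick 4: 13 + 2 = 15
  USB stick 5: 13 = 13
  USB stick 6: 12 = 12
  USB stick 7: 12 = 12
This matches the lower bound, so 7 is optimal.

7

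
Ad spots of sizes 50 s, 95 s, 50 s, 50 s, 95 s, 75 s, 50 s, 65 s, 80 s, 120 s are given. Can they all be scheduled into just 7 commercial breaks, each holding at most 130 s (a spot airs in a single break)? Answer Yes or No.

Yes

A valid assignment using 7 commercial breaks:
  break 1: 120 = 120
  break 2: 95 = 95
  break 3: 95 = 95
  break 4: 80 + 50 = 130
  break 5: 75 + 50 = 125
  break 6: 65 + 50 = 115
  break 7: 50 = 50
Every load is within 130 s, so 7 commercial breaks suffice.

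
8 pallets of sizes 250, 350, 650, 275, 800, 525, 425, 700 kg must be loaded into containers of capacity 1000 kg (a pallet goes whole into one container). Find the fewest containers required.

5

Total = 800 + 700 + 650 + 525 + 425 + 350 + 275 + 250 = 3975 kg.
Lower bound: ⌈3975/1000⌉ = 4 containers.
A packing using 5 containers:
  container 1: 800 = 800
  container 2: 700 + 275 = 975
  container 3: 650 + 350 = 1000
  container 4: 525 + 425 = 950
  container 5: 250 = 250
No arrangement into 4 containers stays within capacity, so 5 is optimal.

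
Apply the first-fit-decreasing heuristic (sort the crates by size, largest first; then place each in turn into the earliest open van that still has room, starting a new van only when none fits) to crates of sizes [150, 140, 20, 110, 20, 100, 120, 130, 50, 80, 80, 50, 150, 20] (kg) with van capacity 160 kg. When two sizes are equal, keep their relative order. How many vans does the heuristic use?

Sorted descending: 150, 150, 140, 130, 120, 110, 100, 80, 80, 50, 50, 20, 20, 20.
  150 → van 1 (new)  [load 150/160]
  150 → van 2 (new)  [load 150/160]
  140 → van 3 (new)  [load 140/160]
  130 → van 4 (new)  [load 130/160]
  120 → van 5 (new)  [load 120/160]
  110 → van 6 (new)  [load 110/160]
  100 → van 7 (new)  [load 100/160]
  80 → van 8 (new)  [load 80/160]
  80 → van 8  [load 160/160]
  50 → van 6  [load 160/160]
  50 → van 7  [load 150/160]
  20 → van 3  [load 160/160]
  20 → van 4  [load 150/160]
  20 → van 5  [load 140/160]
8 vans opened.

8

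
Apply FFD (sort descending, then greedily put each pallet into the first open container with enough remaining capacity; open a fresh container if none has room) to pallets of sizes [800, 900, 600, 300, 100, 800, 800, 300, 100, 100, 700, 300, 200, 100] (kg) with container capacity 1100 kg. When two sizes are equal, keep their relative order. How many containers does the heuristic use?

Sorted descending: 900, 800, 800, 800, 700, 600, 300, 300, 300, 200, 100, 100, 100, 100.
  900 → container 1 (new)  [load 900/1100]
  800 → container 2 (new)  [load 800/1100]
  800 → container 3 (new)  [load 800/1100]
  800 → container 4 (new)  [load 800/1100]
  700 → container 5 (new)  [load 700/1100]
  600 → container 6 (new)  [load 600/1100]
  300 → container 2  [load 1100/1100]
  300 → container 3  [load 1100/1100]
  300 → container 4  [load 1100/1100]
  200 → container 1  [load 1100/1100]
  100 → container 5  [load 800/1100]
  100 → container 5  [load 900/1100]
  100 → container 5  [load 1000/1100]
  100 → container 5  [load 1100/1100]
6 containers opened.

6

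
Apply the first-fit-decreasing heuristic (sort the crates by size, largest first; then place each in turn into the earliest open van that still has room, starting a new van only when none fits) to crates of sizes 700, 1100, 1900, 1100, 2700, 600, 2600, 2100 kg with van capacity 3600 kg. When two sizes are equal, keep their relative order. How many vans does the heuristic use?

Sorted descending: 2700, 2600, 2100, 1900, 1100, 1100, 700, 600.
  2700 → van 1 (new)  [load 2700/3600]
  2600 → van 2 (new)  [load 2600/3600]
  2100 → van 3 (new)  [load 2100/3600]
  1900 → van 4 (new)  [load 1900/3600]
  1100 → van 3  [load 3200/3600]
  1100 → van 4  [load 3000/3600]
  700 → van 1  [load 3400/3600]
  600 → van 2  [load 3200/3600]
4 vans opened.

4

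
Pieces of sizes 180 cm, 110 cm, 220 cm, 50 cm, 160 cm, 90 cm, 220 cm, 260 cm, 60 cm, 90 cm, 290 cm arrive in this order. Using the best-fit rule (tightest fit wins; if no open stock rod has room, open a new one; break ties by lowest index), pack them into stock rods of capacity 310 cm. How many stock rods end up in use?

6

  180 → stock rod 1 (new)  [load 180/310]
  110 → stock rod 1  [load 290/310]
  220 → stock rod 2 (new)  [load 220/310]
  50 → stock rod 2  [load 270/310]
  160 → stock rod 3 (new)  [load 160/310]
  90 → stock rod 3  [load 250/310]
  220 → stock rod 4 (new)  [load 220/310]
  260 → stock rod 5 (new)  [load 260/310]
  60 → stock rod 3  [load 310/310]
  90 → stock rod 4  [load 310/310]
  290 → stock rod 6 (new)  [load 290/310]
6 stock rods opened.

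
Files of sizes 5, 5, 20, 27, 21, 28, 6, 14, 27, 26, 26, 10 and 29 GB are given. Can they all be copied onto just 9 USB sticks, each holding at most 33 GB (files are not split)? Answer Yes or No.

Yes

A valid assignment using 9 USB sticks:
  USB stick 1: 29 = 29
  USB stick 2: 28 + 5 = 33
  USB stick 3: 27 + 6 = 33
  USB stick 4: 27 + 5 = 32
  USB stick 5: 26 = 26
  USB stick 6: 26 = 26
  USB stick 7: 21 + 10 = 31
  USB stick 8: 20 = 20
  USB stick 9: 14 = 14
Every load is within 33 GB, so 9 USB sticks suffice.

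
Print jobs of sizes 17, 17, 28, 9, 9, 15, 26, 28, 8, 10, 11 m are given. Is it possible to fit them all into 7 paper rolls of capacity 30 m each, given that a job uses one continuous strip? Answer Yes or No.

Yes

A valid assignment using 7 paper rolls:
  roll 1: 28 = 28
  roll 2: 28 = 28
  roll 3: 26 = 26
  roll 4: 17 + 11 = 28
  roll 5: 17 + 10 = 27
  roll 6: 15 + 9 = 24
  roll 7: 9 + 8 = 17
Every load is within 30 m, so 7 paper rolls suffice.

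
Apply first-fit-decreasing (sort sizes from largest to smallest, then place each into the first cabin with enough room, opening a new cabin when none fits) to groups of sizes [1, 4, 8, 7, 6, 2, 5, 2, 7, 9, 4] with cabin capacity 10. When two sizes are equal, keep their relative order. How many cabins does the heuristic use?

6

Sorted descending: 9, 8, 7, 7, 6, 5, 4, 4, 2, 2, 1.
  9 → cabin 1 (new)  [load 9/10]
  8 → cabin 2 (new)  [load 8/10]
  7 → cabin 3 (new)  [load 7/10]
  7 → cabin 4 (new)  [load 7/10]
  6 → cabin 5 (new)  [load 6/10]
  5 → cabin 6 (new)  [load 5/10]
  4 → cabin 5  [load 10/10]
  4 → cabin 6  [load 9/10]
  2 → cabin 2  [load 10/10]
  2 → cabin 3  [load 9/10]
  1 → cabin 1  [load 10/10]
6 cabins opened.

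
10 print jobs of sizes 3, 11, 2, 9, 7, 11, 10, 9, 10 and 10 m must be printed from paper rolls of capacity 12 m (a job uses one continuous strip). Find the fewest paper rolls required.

Total = 11 + 11 + 10 + 10 + 10 + 9 + 9 + 7 + 3 + 2 = 82 m.
Lower bound: ⌈82/12⌉ = 7 paper rolls.
Also, 8 print jobs each exceed 6 m, and no two of those can share a roll, so at least 8 paper rolls are needed.
A packing using 8 paper rolls:
  roll 1: 11 = 11
  roll 2: 11 = 11
  roll 3: 10 + 2 = 12
  roll 4: 10 = 10
  roll 5: 10 = 10
  roll 6: 9 + 3 = 12
  roll 7: 9 = 9
  roll 8: 7 = 7
This matches the lower bound, so 8 is optimal.

8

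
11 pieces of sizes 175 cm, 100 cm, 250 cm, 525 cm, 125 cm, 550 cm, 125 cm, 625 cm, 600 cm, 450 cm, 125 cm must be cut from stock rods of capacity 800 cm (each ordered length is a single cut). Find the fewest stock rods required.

5

Total = 625 + 600 + 550 + 525 + 450 + 250 + 175 + 125 + 125 + 125 + 100 = 3650 cm.
Lower bound: ⌈3650/800⌉ = 5 stock rods.
A packing using 5 stock rods:
  stock rod 1: 625 + 175 = 800
  stock rod 2: 600 + 125 = 725
  stock rod 3: 550 + 250 = 800
  stock rod 4: 525 + 125 + 125 = 775
  stock rod 5: 450 + 100 = 550
This matches the lower bound, so 5 is optimal.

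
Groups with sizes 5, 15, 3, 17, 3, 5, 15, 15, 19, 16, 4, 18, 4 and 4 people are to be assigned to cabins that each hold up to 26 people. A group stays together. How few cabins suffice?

7

Total = 19 + 18 + 17 + 16 + 15 + 15 + 15 + 5 + 5 + 4 + 4 + 4 + 3 + 3 = 143 people.
Lower bound: ⌈143/26⌉ = 6 cabins.
Also, 7 groups each exceed 13 people, and no two of those can share a cabin, so at least 7 cabins are needed.
A packing using 7 cabins:
  cabin 1: 19 + 5 = 24
  cabin 2: 18 + 5 + 3 = 26
  cabin 3: 17 + 4 + 4 = 25
  cabin 4: 16 + 4 + 3 = 23
  cabin 5: 15 = 15
  cabin 6: 15 = 15
  cabin 7: 15 = 15
This matches the lower bound, so 7 is optimal.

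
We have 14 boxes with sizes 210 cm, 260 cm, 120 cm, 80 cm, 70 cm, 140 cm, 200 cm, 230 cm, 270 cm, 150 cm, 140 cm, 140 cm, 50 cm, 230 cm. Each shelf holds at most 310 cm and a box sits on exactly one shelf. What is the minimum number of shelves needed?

9

Total = 270 + 260 + 230 + 230 + 210 + 200 + 150 + 140 + 140 + 140 + 120 + 80 + 70 + 50 = 2290 cm.
Lower bound: ⌈2290/310⌉ = 8 shelves.
A packing using 9 shelves:
  shelf 1: 270 = 270
  shelf 2: 260 + 50 = 310
  shelf 3: 230 + 80 = 310
  shelf 4: 230 + 70 = 300
  shelf 5: 210 = 210
  shelf 6: 200 = 200
  shelf 7: 150 + 140 = 290
  shelf 8: 140 + 140 = 280
  shelf 9: 120 = 120
No arrangement into 8 shelves stays within capacity, so 9 is optimal.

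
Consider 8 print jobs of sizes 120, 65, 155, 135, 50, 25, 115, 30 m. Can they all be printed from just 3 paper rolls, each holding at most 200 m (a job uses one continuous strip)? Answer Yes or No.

No

Total = 695 m; ⌈695/200⌉ = 4.
At least 4 paper rolls are required, but only 3 are allowed.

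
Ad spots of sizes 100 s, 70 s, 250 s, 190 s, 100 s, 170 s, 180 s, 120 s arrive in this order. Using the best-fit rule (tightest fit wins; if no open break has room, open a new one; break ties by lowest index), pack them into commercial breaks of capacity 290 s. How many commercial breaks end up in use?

  100 → break 1 (new)  [load 100/290]
  70 → break 1  [load 170/290]
  250 → break 2 (new)  [load 250/290]
  190 → break 3 (new)  [load 190/290]
  100 → break 3  [load 290/290]
  170 → break 4 (new)  [load 170/290]
  180 → break 5 (new)  [load 180/290]
  120 → break 1  [load 290/290]
5 commercial breaks opened.

5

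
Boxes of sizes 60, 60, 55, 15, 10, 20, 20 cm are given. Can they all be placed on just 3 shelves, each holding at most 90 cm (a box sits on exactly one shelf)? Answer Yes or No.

A valid assignment using 3 shelves:
  shelf 1: 60 + 20 + 10 = 90
  shelf 2: 60 + 20 = 80
  shelf 3: 55 + 15 = 70
Every load is within 90 cm, so 3 shelves suffice.

Yes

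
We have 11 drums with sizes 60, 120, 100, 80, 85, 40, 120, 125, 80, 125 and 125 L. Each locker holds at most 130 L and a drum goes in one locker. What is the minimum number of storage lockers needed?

Total = 125 + 125 + 125 + 120 + 120 + 100 + 85 + 80 + 80 + 60 + 40 = 1060 L.
Lower bound: ⌈1060/130⌉ = 9 storage lockers.
A packing using 10 storage lockers:
  locker 1: 125 = 125
  locker 2: 125 = 125
  locker 3: 125 = 125
  locker 4: 120 = 120
  locker 5: 120 = 120
  locker 6: 100 = 100
  locker 7: 85 + 40 = 125
  locker 8: 80 = 80
  locker 9: 80 = 80
  locker 10: 60 = 60
No arrangement into 9 storage lockers stays within capacity, so 10 is optimal.

10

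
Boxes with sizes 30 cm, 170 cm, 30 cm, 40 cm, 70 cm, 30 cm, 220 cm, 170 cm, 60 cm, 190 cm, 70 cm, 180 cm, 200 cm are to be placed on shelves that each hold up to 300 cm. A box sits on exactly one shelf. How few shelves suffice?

Total = 220 + 200 + 190 + 180 + 170 + 170 + 70 + 70 + 60 + 40 + 30 + 30 + 30 = 1460 cm.
Lower bound: ⌈1460/300⌉ = 5 shelves.
Also, 6 boxes each exceed 150 cm, and no two of those can share a shelf, so at least 6 shelves are needed.
A packing using 6 shelves:
  shelf 1: 220 + 70 = 290
  shelf 2: 200 + 70 + 30 = 300
  shelf 3: 190 + 60 + 40 = 290
  shelf 4: 180 + 30 + 30 = 240
  shelf 5: 170 = 170
  shelf 6: 170 = 170
This matches the lower bound, so 6 is optimal.

6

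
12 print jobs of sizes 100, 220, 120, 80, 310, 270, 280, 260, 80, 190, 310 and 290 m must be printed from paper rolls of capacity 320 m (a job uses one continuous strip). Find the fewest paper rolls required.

9

Total = 310 + 310 + 290 + 280 + 270 + 260 + 220 + 190 + 120 + 100 + 80 + 80 = 2510 m.
Lower bound: ⌈2510/320⌉ = 8 paper rolls.
A packing using 9 paper rolls:
  roll 1: 310 = 310
  roll 2: 310 = 310
  roll 3: 290 = 290
  roll 4: 280 = 280
  roll 5: 270 = 270
  roll 6: 260 = 260
  roll 7: 220 + 100 = 320
  roll 8: 190 + 120 = 310
  roll 9: 80 + 80 = 160
No arrangement into 8 paper rolls stays within capacity, so 9 is optimal.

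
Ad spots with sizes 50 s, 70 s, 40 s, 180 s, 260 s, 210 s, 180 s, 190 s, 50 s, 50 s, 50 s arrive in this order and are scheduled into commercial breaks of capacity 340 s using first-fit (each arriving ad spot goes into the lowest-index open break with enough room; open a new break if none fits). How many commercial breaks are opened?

5

  50 → break 1 (new)  [load 50/340]
  70 → break 1  [load 120/340]
  40 → break 1  [load 160/340]
  180 → break 1  [load 340/340]
  260 → break 2 (new)  [load 260/340]
  210 → break 3 (new)  [load 210/340]
  180 → break 4 (new)  [load 180/340]
  190 → break 5 (new)  [load 190/340]
  50 → break 2  [load 310/340]
  50 → break 3  [load 260/340]
  50 → break 3  [load 310/340]
5 commercial breaks opened.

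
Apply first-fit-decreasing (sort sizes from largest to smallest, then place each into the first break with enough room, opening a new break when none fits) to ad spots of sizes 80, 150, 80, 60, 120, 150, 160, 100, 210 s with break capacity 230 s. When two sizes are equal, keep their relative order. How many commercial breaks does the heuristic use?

5

Sorted descending: 210, 160, 150, 150, 120, 100, 80, 80, 60.
  210 → break 1 (new)  [load 210/230]
  160 → break 2 (new)  [load 160/230]
  150 → break 3 (new)  [load 150/230]
  150 → break 4 (new)  [load 150/230]
  120 → break 5 (new)  [load 120/230]
  100 → break 5  [load 220/230]
  80 → break 3  [load 230/230]
  80 → break 4  [load 230/230]
  60 → break 2  [load 220/230]
5 commercial breaks opened.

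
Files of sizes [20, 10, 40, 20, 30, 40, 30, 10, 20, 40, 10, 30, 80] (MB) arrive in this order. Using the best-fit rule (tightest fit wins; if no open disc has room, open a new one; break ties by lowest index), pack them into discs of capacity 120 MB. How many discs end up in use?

4

  20 → disc 1 (new)  [load 20/120]
  10 → disc 1  [load 30/120]
  40 → disc 1  [load 70/120]
  20 → disc 1  [load 90/120]
  30 → disc 1  [load 120/120]
  40 → disc 2 (new)  [load 40/120]
  30 → disc 2  [load 70/120]
  10 → disc 2  [load 80/120]
  20 → disc 2  [load 100/120]
  40 → disc 3 (new)  [load 40/120]
  10 → disc 2  [load 110/120]
  30 → disc 3  [load 70/120]
  80 → disc 4 (new)  [load 80/120]
4 discs opened.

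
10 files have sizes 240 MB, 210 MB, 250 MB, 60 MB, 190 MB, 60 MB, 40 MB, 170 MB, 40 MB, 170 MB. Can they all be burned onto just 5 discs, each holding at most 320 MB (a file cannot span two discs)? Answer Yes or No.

Total = 1430 MB; ⌈1430/320⌉ = 5.
6 files each exceed half the capacity and cannot share a disc, forcing at least 6 discs.
At least 6 discs are required, but only 5 are allowed.

No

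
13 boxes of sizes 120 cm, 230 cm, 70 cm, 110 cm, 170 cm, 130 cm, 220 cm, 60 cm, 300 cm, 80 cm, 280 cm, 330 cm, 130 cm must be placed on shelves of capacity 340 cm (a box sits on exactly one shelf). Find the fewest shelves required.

Total = 330 + 300 + 280 + 230 + 220 + 170 + 130 + 130 + 120 + 110 + 80 + 70 + 60 = 2230 cm.
Lower bound: ⌈2230/340⌉ = 7 shelves.
A packing using 7 shelves:
  shelf 1: 330 = 330
  shelf 2: 300 = 300
  shelf 3: 280 + 60 = 340
  shelf 4: 230 + 110 = 340
  shelf 5: 220 + 120 = 340
  shelf 6: 170 + 130 = 300
  shelf 7: 130 + 80 + 70 = 280
This matches the lower bound, so 7 is optimal.

7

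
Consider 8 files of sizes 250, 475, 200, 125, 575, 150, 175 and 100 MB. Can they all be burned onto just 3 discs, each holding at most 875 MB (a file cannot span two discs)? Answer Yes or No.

Yes

A valid assignment using 3 discs:
  disc 1: 575 + 250 = 825
  disc 2: 475 + 200 + 175 = 850
  disc 3: 150 + 125 + 100 = 375
Every load is within 875 MB, so 3 discs suffice.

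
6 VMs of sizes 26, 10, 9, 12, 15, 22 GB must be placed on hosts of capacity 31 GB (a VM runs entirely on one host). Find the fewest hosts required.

Total = 26 + 22 + 15 + 12 + 10 + 9 = 94 GB.
Lower bound: ⌈94/31⌉ = 4 hosts.
A packing using 4 hosts:
  host 1: 26 = 26
  host 2: 22 + 9 = 31
  host 3: 15 + 12 = 27
  host 4: 10 = 10
This matches the lower bound, so 4 is optimal.

4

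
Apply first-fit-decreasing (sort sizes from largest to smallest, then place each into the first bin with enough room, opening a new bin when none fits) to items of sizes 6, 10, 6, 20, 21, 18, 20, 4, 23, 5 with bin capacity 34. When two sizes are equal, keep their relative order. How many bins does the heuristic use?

5

Sorted descending: 23, 21, 20, 20, 18, 10, 6, 6, 5, 4.
  23 → bin 1 (new)  [load 23/34]
  21 → bin 2 (new)  [load 21/34]
  20 → bin 3 (new)  [load 20/34]
  20 → bin 4 (new)  [load 20/34]
  18 → bin 5 (new)  [load 18/34]
  10 → bin 1  [load 33/34]
  6 → bin 2  [load 27/34]
  6 → bin 2  [load 33/34]
  5 → bin 3  [load 25/34]
  4 → bin 3  [load 29/34]
5 bins opened.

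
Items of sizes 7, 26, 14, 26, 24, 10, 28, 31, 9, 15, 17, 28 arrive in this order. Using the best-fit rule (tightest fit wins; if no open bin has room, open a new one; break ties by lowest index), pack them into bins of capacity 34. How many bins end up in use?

  7 → bin 1 (new)  [load 7/34]
  26 → bin 1  [load 33/34]
  14 → bin 2 (new)  [load 14/34]
  26 → bin 3 (new)  [load 26/34]
  24 → bin 4 (new)  [load 24/34]
  10 → bin 4  [load 34/34]
  28 → bin 5 (new)  [load 28/34]
  31 → bin 6 (new)  [load 31/34]
  9 → bin 2  [load 23/34]
  15 → bin 7 (new)  [load 15/34]
  17 → bin 7  [load 32/34]
  28 → bin 8 (new)  [load 28/34]
8 bins opened.

8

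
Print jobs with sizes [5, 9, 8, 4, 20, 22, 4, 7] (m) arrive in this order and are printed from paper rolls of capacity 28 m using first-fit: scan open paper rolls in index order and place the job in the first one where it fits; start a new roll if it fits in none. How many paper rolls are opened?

4

  5 → roll 1 (new)  [load 5/28]
  9 → roll 1  [load 14/28]
  8 → roll 1  [load 22/28]
  4 → roll 1  [load 26/28]
  20 → roll 2 (new)  [load 20/28]
  22 → roll 3 (new)  [load 22/28]
  4 → roll 2  [load 24/28]
  7 → roll 4 (new)  [load 7/28]
4 paper rolls opened.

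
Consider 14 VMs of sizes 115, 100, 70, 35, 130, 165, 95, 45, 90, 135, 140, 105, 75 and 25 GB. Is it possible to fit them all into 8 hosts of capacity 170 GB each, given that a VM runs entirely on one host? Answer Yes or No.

No

Total = 1325 GB; ⌈1325/170⌉ = 8.
9 VMs each exceed half the capacity and cannot share a host, forcing at least 9 hosts.
At least 9 hosts are required, but only 8 are allowed.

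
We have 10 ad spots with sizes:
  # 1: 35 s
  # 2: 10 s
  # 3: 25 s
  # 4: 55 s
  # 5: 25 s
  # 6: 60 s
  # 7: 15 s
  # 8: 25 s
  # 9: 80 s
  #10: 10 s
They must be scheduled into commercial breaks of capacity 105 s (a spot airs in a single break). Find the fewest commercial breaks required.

Total = 80 + 60 + 55 + 35 + 25 + 25 + 25 + 15 + 10 + 10 = 340 s.
Lower bound: ⌈340/105⌉ = 4 commercial breaks.
A packing using 4 commercial breaks:
  break 1: 80 + 25 = 105
  break 2: 60 + 35 + 10 = 105
  break 3: 55 + 25 + 25 = 105
  break 4: 15 + 10 = 25
This matches the lower bound, so 4 is optimal.

4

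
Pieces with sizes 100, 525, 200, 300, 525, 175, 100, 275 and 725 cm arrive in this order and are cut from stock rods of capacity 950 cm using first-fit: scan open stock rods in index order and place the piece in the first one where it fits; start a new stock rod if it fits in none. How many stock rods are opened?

  100 → stock rod 1 (new)  [load 100/950]
  525 → stock rod 1  [load 625/950]
  200 → stock rod 1  [load 825/950]
  300 → stock rod 2 (new)  [load 300/950]
  525 → stock rod 2  [load 825/950]
  175 → stock rod 3 (new)  [load 175/950]
  100 → stock rod 1  [load 925/950]
  275 → stock rod 3  [load 450/950]
  725 → stock rod 4 (new)  [load 725/950]
4 stock rods opened.

4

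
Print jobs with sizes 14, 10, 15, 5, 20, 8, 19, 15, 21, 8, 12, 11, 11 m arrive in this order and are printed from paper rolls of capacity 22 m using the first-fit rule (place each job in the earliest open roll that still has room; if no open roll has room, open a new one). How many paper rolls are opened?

  14 → roll 1 (new)  [load 14/22]
  10 → roll 2 (new)  [load 10/22]
  15 → roll 3 (new)  [load 15/22]
  5 → roll 1  [load 19/22]
  20 → roll 4 (new)  [load 20/22]
  8 → roll 2  [load 18/22]
  19 → roll 5 (new)  [load 19/22]
  15 → roll 6 (new)  [load 15/22]
  21 → roll 7 (new)  [load 21/22]
  8 → roll 8 (new)  [load 8/22]
  12 → roll 8  [load 20/22]
  11 → roll 9 (new)  [load 11/22]
  11 → roll 9  [load 22/22]
9 paper rolls opened.

9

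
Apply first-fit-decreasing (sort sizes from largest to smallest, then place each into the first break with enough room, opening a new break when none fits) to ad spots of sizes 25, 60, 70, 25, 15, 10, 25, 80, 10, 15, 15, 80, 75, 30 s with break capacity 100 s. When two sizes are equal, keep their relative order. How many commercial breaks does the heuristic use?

Sorted descending: 80, 80, 75, 70, 60, 30, 25, 25, 25, 15, 15, 15, 10, 10.
  80 → break 1 (new)  [load 80/100]
  80 → break 2 (new)  [load 80/100]
  75 → break 3 (new)  [load 75/100]
  70 → break 4 (new)  [load 70/100]
  60 → break 5 (new)  [load 60/100]
  30 → break 4  [load 100/100]
  25 → break 3  [load 100/100]
  25 → break 5  [load 85/100]
  25 → break 6 (new)  [load 25/100]
  15 → break 1  [load 95/100]
  15 → break 2  [load 95/100]
  15 → break 5  [load 100/100]
  10 → break 6  [load 35/100]
  10 → break 6  [load 45/100]
6 commercial breaks opened.

6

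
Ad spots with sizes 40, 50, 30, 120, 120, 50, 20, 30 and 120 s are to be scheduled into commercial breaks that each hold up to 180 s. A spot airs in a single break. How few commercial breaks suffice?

4

Total = 120 + 120 + 120 + 50 + 50 + 40 + 30 + 30 + 20 = 580 s.
Lower bound: ⌈580/180⌉ = 4 commercial breaks.
A packing using 4 commercial breaks:
  break 1: 120 + 50 = 170
  break 2: 120 + 50 = 170
  break 3: 120 + 40 + 20 = 180
  break 4: 30 + 30 = 60
This matches the lower bound, so 4 is optimal.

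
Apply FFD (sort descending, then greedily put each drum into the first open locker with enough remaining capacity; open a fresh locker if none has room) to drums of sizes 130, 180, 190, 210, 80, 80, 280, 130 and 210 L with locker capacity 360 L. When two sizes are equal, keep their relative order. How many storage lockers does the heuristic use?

5

Sorted descending: 280, 210, 210, 190, 180, 130, 130, 80, 80.
  280 → locker 1 (new)  [load 280/360]
  210 → locker 2 (new)  [load 210/360]
  210 → locker 3 (new)  [load 210/360]
  190 → locker 4 (new)  [load 190/360]
  180 → locker 5 (new)  [load 180/360]
  130 → locker 2  [load 340/360]
  130 → locker 3  [load 340/360]
  80 → locker 1  [load 360/360]
  80 → locker 4  [load 270/360]
5 storage lockers opened.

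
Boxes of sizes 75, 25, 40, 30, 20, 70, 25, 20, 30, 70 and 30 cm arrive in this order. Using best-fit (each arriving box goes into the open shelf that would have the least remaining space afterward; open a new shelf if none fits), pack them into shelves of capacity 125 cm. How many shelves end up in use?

  75 → shelf 1 (new)  [load 75/125]
  25 → shelf 1  [load 100/125]
  40 → shelf 2 (new)  [load 40/125]
  30 → shelf 2  [load 70/125]
  20 → shelf 1  [load 120/125]
  70 → shelf 3 (new)  [load 70/125]
  25 → shelf 2  [load 95/125]
  20 → shelf 2  [load 115/125]
  30 → shelf 3  [load 100/125]
  70 → shelf 4 (new)  [load 70/125]
  30 → shelf 4  [load 100/125]
4 shelves opened.

4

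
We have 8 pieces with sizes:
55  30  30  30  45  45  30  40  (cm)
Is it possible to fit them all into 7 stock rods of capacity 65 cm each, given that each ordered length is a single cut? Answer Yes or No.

A valid assignment using 6 stock rods:
  stock rod 1: 55 = 55
  stock rod 2: 45 = 45
  stock rod 3: 45 = 45
  stock rod 4: 40 = 40
  stock rod 5: 30 + 30 = 60
  stock rod 6: 30 + 30 = 60
That uses only 6 ≤ 7, so 7 stock rods are enough.

Yes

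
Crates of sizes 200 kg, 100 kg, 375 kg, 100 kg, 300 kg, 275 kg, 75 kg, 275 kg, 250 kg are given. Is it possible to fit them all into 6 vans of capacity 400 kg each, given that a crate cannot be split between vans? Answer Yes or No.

Yes

A valid assignment using 6 vans:
  van 1: 375 = 375
  van 2: 300 + 100 = 400
  van 3: 275 + 100 = 375
  van 4: 275 + 75 = 350
  van 5: 250 = 250
  van 6: 200 = 200
Every load is within 400 kg, so 6 vans suffice.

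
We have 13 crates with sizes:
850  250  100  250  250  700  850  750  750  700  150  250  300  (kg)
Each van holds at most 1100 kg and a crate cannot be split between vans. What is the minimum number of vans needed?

Total = 850 + 850 + 750 + 750 + 700 + 700 + 300 + 250 + 250 + 250 + 250 + 150 + 100 = 6150 kg.
Lower bound: ⌈6150/1100⌉ = 6 vans.
A packing using 6 vans:
  van 1: 850 + 250 = 1100
  van 2: 850 + 250 = 1100
  van 3: 750 + 300 = 1050
  van 4: 750 + 250 + 100 = 1100
  van 5: 700 + 250 + 150 = 1100
  van 6: 700 = 700
This matches the lower bound, so 6 is optimal.

6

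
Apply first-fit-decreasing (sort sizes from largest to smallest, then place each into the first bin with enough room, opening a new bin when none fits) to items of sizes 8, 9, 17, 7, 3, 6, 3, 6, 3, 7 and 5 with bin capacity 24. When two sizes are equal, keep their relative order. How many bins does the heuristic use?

Sorted descending: 17, 9, 8, 7, 7, 6, 6, 5, 3, 3, 3.
  17 → bin 1 (new)  [load 17/24]
  9 → bin 2 (new)  [load 9/24]
  8 → bin 2  [load 17/24]
  7 → bin 1  [load 24/24]
  7 → bin 2  [load 24/24]
  6 → bin 3 (new)  [load 6/24]
  6 → bin 3  [load 12/24]
  5 → bin 3  [load 17/24]
  3 → bin 3  [load 20/24]
  3 → bin 3  [load 23/24]
  3 → bin 4 (new)  [load 3/24]
4 bins opened.

4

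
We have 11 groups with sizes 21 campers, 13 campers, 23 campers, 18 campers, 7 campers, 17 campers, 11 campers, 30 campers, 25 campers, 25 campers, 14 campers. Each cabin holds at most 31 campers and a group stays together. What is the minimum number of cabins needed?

8

Total = 30 + 25 + 25 + 23 + 21 + 18 + 17 + 14 + 13 + 11 + 7 = 204 campers.
Lower bound: ⌈204/31⌉ = 7 cabins.
A packing using 8 cabins:
  cabin 1: 30 = 30
  cabin 2: 25 = 25
  cabin 3: 25 = 25
  cabin 4: 23 + 7 = 30
  cabin 5: 21 = 21
  cabin 6: 18 + 13 = 31
  cabin 7: 17 + 14 = 31
  cabin 8: 11 = 11
No arrangement into 7 cabins stays within capacity, so 8 is optimal.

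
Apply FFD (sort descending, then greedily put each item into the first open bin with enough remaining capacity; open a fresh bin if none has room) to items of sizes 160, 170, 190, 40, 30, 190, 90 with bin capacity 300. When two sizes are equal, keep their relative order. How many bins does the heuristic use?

Sorted descending: 190, 190, 170, 160, 90, 40, 30.
  190 → bin 1 (new)  [load 190/300]
  190 → bin 2 (new)  [load 190/300]
  170 → bin 3 (new)  [load 170/300]
  160 → bin 4 (new)  [load 160/300]
  90 → bin 1  [load 280/300]
  40 → bin 2  [load 230/300]
  30 → bin 2  [load 260/300]
4 bins opened.

4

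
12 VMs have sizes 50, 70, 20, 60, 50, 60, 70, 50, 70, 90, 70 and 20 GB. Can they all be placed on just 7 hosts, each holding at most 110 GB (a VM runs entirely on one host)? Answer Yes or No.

Total = 680 GB; ⌈680/110⌉ = 7.
The bound of 7 does not rule out 7, but exhaustive search shows no assignment into 7 hosts of capacity 110 GB exists — the minimum is 8.

No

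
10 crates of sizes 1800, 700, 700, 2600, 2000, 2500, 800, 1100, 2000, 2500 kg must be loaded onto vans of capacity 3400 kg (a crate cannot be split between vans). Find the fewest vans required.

6

Total = 2600 + 2500 + 2500 + 2000 + 2000 + 1800 + 1100 + 800 + 700 + 700 = 16700 kg.
Lower bound: ⌈16700/3400⌉ = 5 vans.
Also, 6 crates each exceed 1700 kg, and no two of those can share a van, so at least 6 vans are needed.
A packing using 6 vans:
  van 1: 2600 + 800 = 3400
  van 2: 2500 + 700 = 3200
  van 3: 2500 + 700 = 3200
  van 4: 2000 + 1100 = 3100
  van 5: 2000 = 2000
  van 6: 1800 = 1800
This matches the lower bound, so 6 is optimal.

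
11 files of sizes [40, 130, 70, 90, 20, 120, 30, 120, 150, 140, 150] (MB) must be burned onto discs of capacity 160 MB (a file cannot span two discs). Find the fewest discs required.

7

Total = 150 + 150 + 140 + 130 + 120 + 120 + 90 + 70 + 40 + 30 + 20 = 1060 MB.
Lower bound: ⌈1060/160⌉ = 7 discs.
A packing using 7 discs:
  disc 1: 150 = 150
  disc 2: 150 = 150
  disc 3: 140 + 20 = 160
  disc 4: 130 + 30 = 160
  disc 5: 120 + 40 = 160
  disc 6: 120 = 120
  disc 7: 90 + 70 = 160
This matches the lower bound, so 7 is optimal.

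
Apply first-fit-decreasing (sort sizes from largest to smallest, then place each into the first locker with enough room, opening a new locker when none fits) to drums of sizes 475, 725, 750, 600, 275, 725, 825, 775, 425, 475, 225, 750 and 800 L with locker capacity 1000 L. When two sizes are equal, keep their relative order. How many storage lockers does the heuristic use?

10

Sorted descending: 825, 800, 775, 750, 750, 725, 725, 600, 475, 475, 425, 275, 225.
  825 → locker 1 (new)  [load 825/1000]
  800 → locker 2 (new)  [load 800/1000]
  775 → locker 3 (new)  [load 775/1000]
  750 → locker 4 (new)  [load 750/1000]
  750 → locker 5 (new)  [load 750/1000]
  725 → locker 6 (new)  [load 725/1000]
  725 → locker 7 (new)  [load 725/1000]
  600 → locker 8 (new)  [load 600/1000]
  475 → locker 9 (new)  [load 475/1000]
  475 → locker 9  [load 950/1000]
  425 → locker 10 (new)  [load 425/1000]
  275 → locker 6  [load 1000/1000]
  225 → locker 3  [load 1000/1000]
10 storage lockers opened.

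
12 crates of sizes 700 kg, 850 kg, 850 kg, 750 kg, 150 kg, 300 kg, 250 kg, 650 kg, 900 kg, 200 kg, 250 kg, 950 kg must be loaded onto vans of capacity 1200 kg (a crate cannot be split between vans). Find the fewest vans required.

Total = 950 + 900 + 850 + 850 + 750 + 700 + 650 + 300 + 250 + 250 + 200 + 150 = 6800 kg.
Lower bound: ⌈6800/1200⌉ = 6 vans.
Also, 7 crates each exceed 600 kg, and no two of those can share a van, so at least 7 vans are needed.
A packing using 7 vans:
  van 1: 950 + 250 = 1200
  van 2: 900 + 300 = 1200
  van 3: 850 + 250 = 1100
  van 4: 850 + 200 + 150 = 1200
  van 5: 750 = 750
  van 6: 700 = 700
  van 7: 650 = 650
This matches the lower bound, so 7 is optimal.

7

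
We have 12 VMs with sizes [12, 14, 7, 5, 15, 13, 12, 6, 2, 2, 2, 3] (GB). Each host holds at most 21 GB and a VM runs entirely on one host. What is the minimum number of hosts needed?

5

Total = 15 + 14 + 13 + 12 + 12 + 7 + 6 + 5 + 3 + 2 + 2 + 2 = 93 GB.
Lower bound: ⌈93/21⌉ = 5 hosts.
A packing using 5 hosts:
  host 1: 15 + 6 = 21
  host 2: 14 + 7 = 21
  host 3: 13 + 5 + 3 = 21
  host 4: 12 + 2 + 2 + 2 = 18
  host 5: 12 = 12
This matches the lower bound, so 5 is optimal.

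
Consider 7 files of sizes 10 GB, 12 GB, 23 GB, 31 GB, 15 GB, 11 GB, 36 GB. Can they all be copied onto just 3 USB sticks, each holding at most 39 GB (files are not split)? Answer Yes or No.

No

Total = 138 GB; ⌈138/39⌉ = 4.
At least 4 USB sticks are required, but only 3 are allowed.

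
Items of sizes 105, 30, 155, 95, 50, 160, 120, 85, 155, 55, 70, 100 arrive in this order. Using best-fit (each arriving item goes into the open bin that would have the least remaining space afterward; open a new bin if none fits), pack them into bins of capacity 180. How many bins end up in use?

  105 → bin 1 (new)  [load 105/180]
  30 → bin 1  [load 135/180]
  155 → bin 2 (new)  [load 155/180]
  95 → bin 3 (new)  [load 95/180]
  50 → bin 3  [load 145/180]
  160 → bin 4 (new)  [load 160/180]
  120 → bin 5 (new)  [load 120/180]
  85 → bin 6 (new)  [load 85/180]
  155 → bin 7 (new)  [load 155/180]
  55 → bin 5  [load 175/180]
  70 → bin 6  [load 155/180]
  100 → bin 8 (new)  [load 100/180]
8 bins opened.

8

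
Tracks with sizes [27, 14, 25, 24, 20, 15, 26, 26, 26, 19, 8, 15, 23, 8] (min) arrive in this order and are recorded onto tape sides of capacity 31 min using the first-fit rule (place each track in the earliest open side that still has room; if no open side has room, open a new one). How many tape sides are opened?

  27 → side 1 (new)  [load 27/31]
  14 → side 2 (new)  [load 14/31]
  25 → side 3 (new)  [load 25/31]
  24 → side 4 (new)  [load 24/31]
  20 → side 5 (new)  [load 20/31]
  15 → side 2  [load 29/31]
  26 → side 6 (new)  [load 26/31]
  26 → side 7 (new)  [load 26/31]
  26 → side 8 (new)  [load 26/31]
  19 → side 9 (new)  [load 19/31]
  8 → side 5  [load 28/31]
  15 → side 10 (new)  [load 15/31]
  23 → side 11 (new)  [load 23/31]
  8 → side 9  [load 27/31]
11 tape sides opened.

11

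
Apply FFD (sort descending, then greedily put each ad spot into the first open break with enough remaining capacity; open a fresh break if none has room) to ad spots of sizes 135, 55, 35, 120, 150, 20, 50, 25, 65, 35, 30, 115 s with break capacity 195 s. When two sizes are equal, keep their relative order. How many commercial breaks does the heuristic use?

5

Sorted descending: 150, 135, 120, 115, 65, 55, 50, 35, 35, 30, 25, 20.
  150 → break 1 (new)  [load 150/195]
  135 → break 2 (new)  [load 135/195]
  120 → break 3 (new)  [load 120/195]
  115 → break 4 (new)  [load 115/195]
  65 → break 3  [load 185/195]
  55 → break 2  [load 190/195]
  50 → break 4  [load 165/195]
  35 → break 1  [load 185/195]
  35 → break 5 (new)  [load 35/195]
  30 → break 4  [load 195/195]
  25 → break 5  [load 60/195]
  20 → break 5  [load 80/195]
5 commercial breaks opened.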